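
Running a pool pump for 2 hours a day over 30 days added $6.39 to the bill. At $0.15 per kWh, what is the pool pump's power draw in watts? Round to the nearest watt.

710 W

Energy = $6.39 ÷ $0.15/kWh = 42.6 kWh
Runtime = 2 h/day × 30 days = 60 h
Power = 42.6 kWh ÷ 60 h = 0.71 kW = 710 W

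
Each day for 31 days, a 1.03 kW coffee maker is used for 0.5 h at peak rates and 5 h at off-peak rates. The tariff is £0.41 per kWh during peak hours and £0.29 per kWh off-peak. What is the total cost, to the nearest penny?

Peak energy = 1.03 kW × 0.5 h × 31 = 15.965 kWh
Off-peak energy = 1.03 kW × 5 h × 31 = 159.65 kWh
Cost = 15.965 × £0.41 + 159.65 × £0.29 = £6.54565 + £46.2985 = £52.84

£52.84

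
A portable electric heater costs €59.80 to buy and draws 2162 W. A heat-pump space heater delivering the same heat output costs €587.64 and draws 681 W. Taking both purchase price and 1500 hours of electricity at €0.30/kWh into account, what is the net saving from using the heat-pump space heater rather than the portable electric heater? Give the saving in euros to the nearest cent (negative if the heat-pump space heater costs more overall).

portable electric heater: €59.80 + (2162/1000) kW × 1500 h × €0.30 = €59.80 + €972.9 = €1032.7
heat-pump space heater: €587.64 + (681/1000) kW × 1500 h × €0.30 = €587.64 + €306.45 = €894.09
Saving = €1032.7 − €894.09 = €138.61

€138.61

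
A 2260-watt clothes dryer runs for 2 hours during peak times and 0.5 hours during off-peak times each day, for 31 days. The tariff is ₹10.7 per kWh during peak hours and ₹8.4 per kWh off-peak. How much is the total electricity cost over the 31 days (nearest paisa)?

₹1793.54

Peak energy = 2.26 kW × 2 h × 31 = 140.12 kWh
Off-peak energy = 2.26 kW × 0.5 h × 31 = 35.03 kWh
Cost = 140.12 × ₹10.7 + 35.03 × ₹8.4 = ₹1499.284 + ₹294.252 = ₹1793.54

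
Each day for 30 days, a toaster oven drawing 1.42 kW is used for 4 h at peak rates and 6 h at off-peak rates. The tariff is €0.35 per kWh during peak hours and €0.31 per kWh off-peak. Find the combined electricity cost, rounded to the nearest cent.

Peak energy = 1.42 kW × 4 h × 30 = 170.4 kWh
Off-peak energy = 1.42 kW × 6 h × 30 = 255.6 kWh
Cost = 170.4 × €0.35 + 255.6 × €0.31 = €59.64 + €79.236 = €138.88

€138.88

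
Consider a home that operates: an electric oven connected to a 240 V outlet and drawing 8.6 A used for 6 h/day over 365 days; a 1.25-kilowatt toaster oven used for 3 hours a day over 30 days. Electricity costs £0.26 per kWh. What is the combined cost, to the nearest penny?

£1204.49

electric oven: Power = 8.6 A × 240 V = 2064 W = 2.064 kW
electric oven: Runtime = 6 h/day × 365 days = 2190 h
electric oven: 2.064 kW × 2190 h = 4520.16 kWh
toaster oven: Runtime = 3 h/day × 30 days = 90 h
toaster oven: 1.25 kW × 90 h = 112.5 kWh
Total energy = 4632.66 kWh
Cost = 4632.66 × £0.26 = £1204.49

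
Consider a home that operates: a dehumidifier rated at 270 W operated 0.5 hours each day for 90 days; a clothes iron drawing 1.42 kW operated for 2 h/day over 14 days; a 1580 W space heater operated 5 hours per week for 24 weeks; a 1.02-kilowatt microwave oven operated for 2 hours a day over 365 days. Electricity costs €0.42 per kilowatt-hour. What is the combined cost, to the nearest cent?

€414.17

dehumidifier: Runtime = 0.5 h/day × 90 days = 45 h
dehumidifier: 0.27 kW × 45 h = 12.15 kWh
clothes iron: Runtime = 2 h/day × 14 days = 28 h
clothes iron: 1.42 kW × 28 h = 39.76 kWh
space heater: Runtime = 5 h/week × 24 weeks = 120 h
space heater: 1.58 kW × 120 h = 189.6 kWh
microwave oven: Runtime = 2 h/day × 365 days = 730 h
microwave oven: 1.02 kW × 730 h = 744.6 kWh
Total energy = 986.11 kWh
Cost = 986.11 × €0.42 = €414.17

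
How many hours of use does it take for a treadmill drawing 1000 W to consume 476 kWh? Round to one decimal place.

Hours = 476 kWh ÷ 1 kW = 476.0 h

476.0 h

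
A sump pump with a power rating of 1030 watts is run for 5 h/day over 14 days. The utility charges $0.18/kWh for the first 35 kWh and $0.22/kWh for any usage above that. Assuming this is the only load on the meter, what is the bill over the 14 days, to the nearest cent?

$14.46

Runtime = 5 h/day × 14 days = 70 h
Energy = 1.03 kW × 70 h = 72.1 kWh
Tier 1 (0–35 kWh): 35 × $0.18 = $6.3
Above 35 kWh: 37.1 × $0.22 = $8.162
Bill = $14.46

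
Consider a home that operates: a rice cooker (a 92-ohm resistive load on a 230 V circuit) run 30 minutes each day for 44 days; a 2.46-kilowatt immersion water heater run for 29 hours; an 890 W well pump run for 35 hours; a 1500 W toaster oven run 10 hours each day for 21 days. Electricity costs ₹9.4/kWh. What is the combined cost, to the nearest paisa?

rice cooker: Power = V²/R = 230²/92 = 575 W = 0.575 kW
rice cooker: Runtime = 30 min × 44 = 1320 min = 22 h
rice cooker: 0.575 kW × 22 h = 12.65 kWh
immersion water heater: 2.46 kW × 29 h = 71.34 kWh
well pump: 0.89 kW × 35 h = 31.15 kWh
toaster oven: Runtime = 10 h/day × 21 days = 210 h
toaster oven: 1.5 kW × 210 h = 315 kWh
Total energy = 430.14 kWh
Cost = 430.14 × ₹9.4 = ₹4043.32

₹4043.32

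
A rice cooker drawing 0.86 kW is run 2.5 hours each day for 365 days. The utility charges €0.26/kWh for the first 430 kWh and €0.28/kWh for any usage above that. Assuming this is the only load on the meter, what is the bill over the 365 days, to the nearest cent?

€211.13

Runtime = 2.5 h/day × 365 days = 912.5 h
Energy = 0.86 kW × 912.5 h = 784.75 kWh
Tier 1 (0–430 kWh): 430 × €0.26 = €111.8
Above 430 kWh: 354.75 × €0.28 = €99.33
Bill = €211.13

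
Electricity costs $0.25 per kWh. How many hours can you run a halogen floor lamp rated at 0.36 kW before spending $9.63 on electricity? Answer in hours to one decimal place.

107.0 h

Energy available = $9.63 ÷ $0.25/kWh = 38.52 kWh
Hours = 38.52 kWh ÷ 0.36 kW = 107.0 h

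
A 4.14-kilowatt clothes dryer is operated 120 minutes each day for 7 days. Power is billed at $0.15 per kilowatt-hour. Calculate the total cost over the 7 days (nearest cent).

Runtime = 120 min × 7 = 840 min = 14 h
Energy = 4.14 kW × 14 h = 57.96 kWh
Cost = 57.96 kWh × $0.15/kWh = $8.69

$8.69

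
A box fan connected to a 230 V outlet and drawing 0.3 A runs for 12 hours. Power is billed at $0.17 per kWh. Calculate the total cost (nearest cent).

$0.14

Power = 0.3 A × 230 V = 69 W = 0.069 kW
Energy = 0.069 kW × 12 h = 0.828 kWh
Cost = 0.828 kWh × $0.17/kWh = $0.14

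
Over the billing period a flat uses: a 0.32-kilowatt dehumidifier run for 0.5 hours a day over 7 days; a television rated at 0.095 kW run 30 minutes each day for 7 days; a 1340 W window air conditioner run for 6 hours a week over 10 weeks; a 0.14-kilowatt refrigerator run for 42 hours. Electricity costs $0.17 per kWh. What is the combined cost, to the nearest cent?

dehumidifier: Runtime = 0.5 h/day × 7 days = 3.5 h
dehumidifier: 0.32 kW × 3.5 h = 1.12 kWh
television: Runtime = 30 min × 7 = 210 min = 3.5 h
television: 0.095 kW × 3.5 h = 0.3325 kWh
window air conditioner: Runtime = 6 h/week × 10 weeks = 60 h
window air conditioner: 1.34 kW × 60 h = 80.4 kWh
refrigerator: 0.14 kW × 42 h = 5.88 kWh
Total energy = 87.7325 kWh
Cost = 87.7325 × $0.17 = $14.91

$14.91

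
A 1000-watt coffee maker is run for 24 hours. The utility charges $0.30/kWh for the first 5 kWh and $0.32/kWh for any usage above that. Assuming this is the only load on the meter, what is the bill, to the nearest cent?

$7.58

Energy = 1 kW × 24 h = 24 kWh
Tier 1 (0–5 kWh): 5 × $0.30 = $1.5
Above 5 kWh: 19 × $0.32 = $6.08
Bill = $7.58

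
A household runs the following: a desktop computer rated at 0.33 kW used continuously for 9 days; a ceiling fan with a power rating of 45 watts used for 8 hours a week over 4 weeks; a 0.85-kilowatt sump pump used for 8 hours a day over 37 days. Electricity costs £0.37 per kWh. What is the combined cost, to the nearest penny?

desktop computer: Runtime = 24 h × 9 = 216 h
desktop computer: 0.33 kW × 216 h = 71.28 kWh
ceiling fan: Runtime = 8 h/week × 4 weeks = 32 h
ceiling fan: 0.045 kW × 32 h = 1.44 kWh
sump pump: Runtime = 8 h/day × 37 days = 296 h
sump pump: 0.85 kW × 296 h = 251.6 kWh
Total energy = 324.32 kWh
Cost = 324.32 × £0.37 = £120.00

£120.00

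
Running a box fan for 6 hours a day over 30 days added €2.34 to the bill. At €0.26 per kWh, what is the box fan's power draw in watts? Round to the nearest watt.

Energy = €2.34 ÷ €0.26/kWh = 9 kWh
Runtime = 6 h/day × 30 days = 180 h
Power = 9 kWh ÷ 180 h = 0.05 kW = 50 W

50 W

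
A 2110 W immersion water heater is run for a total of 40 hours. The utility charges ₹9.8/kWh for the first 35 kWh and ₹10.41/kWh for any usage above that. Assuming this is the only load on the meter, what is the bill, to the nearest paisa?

₹857.25

Energy = 2.11 kW × 40 h = 84.4 kWh
Tier 1 (0–35 kWh): 35 × ₹9.8 = ₹343
Above 35 kWh: 49.4 × ₹10.41 = ₹514.254
Bill = ₹857.25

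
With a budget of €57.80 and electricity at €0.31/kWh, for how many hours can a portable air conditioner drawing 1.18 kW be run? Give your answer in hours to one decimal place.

158.0 h

Energy available = €57.80 ÷ €0.31/kWh = 186.4516 kWh
Hours = 186.4516 kWh ÷ 1.18 kW = 158.0 h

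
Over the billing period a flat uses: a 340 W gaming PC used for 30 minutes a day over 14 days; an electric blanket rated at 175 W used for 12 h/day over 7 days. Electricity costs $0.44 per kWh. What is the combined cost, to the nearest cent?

$7.52

gaming PC: Runtime = 30 min × 14 = 420 min = 7 h
gaming PC: 0.34 kW × 7 h = 2.38 kWh
electric blanket: Runtime = 12 h/day × 7 days = 84 h
electric blanket: 0.175 kW × 84 h = 14.7 kWh
Total energy = 17.08 kWh
Cost = 17.08 × $0.44 = $7.52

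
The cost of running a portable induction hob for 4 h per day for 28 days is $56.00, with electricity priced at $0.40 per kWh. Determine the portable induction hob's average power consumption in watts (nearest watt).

1250 W

Energy = $56.00 ÷ $0.40/kWh = 140 kWh
Runtime = 4 h/day × 28 days = 112 h
Power = 140 kWh ÷ 112 h = 1.25 kW = 1250 W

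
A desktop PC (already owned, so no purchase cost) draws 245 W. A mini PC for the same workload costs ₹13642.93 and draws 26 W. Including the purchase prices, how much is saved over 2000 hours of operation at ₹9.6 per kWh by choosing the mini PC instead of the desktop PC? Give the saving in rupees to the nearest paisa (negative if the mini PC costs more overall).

-₹9438.13

desktop PC: ₹0.00 + (245/1000) kW × 2000 h × ₹9.6 = ₹0.00 + ₹4704 = ₹4704
mini PC: ₹13642.93 + (26/1000) kW × 2000 h × ₹9.6 = ₹13642.93 + ₹499.2 = ₹14142.13
Saving = ₹4704 − ₹14142.13 = −₹9438.13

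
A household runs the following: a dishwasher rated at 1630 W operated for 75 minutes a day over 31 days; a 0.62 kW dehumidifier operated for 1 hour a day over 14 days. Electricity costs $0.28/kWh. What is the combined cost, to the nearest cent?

dishwasher: Runtime = 75 min × 31 = 2325 min = 38.75 h
dishwasher: 1.63 kW × 38.75 h = 63.1625 kWh
dehumidifier: Runtime = 1 h/day × 14 days = 14 h
dehumidifier: 0.62 kW × 14 h = 8.68 kWh
Total energy = 71.8425 kWh
Cost = 71.8425 × $0.28 = $20.12

$20.12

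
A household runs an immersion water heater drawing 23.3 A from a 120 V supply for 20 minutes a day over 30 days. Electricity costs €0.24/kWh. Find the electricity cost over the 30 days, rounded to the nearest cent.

€6.71

Power = 23.3 A × 120 V = 2796 W = 2.796 kW
Runtime = 20 min × 30 = 600 min = 10 h
Energy = 2.796 kW × 10 h = 27.96 kWh
Cost = 27.96 kWh × €0.24/kWh = €6.71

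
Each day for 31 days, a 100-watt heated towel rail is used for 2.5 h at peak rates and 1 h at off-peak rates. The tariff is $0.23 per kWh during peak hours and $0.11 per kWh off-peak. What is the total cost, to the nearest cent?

$2.12

Peak energy = 0.1 kW × 2.5 h × 31 = 7.75 kWh
Off-peak energy = 0.1 kW × 1 h × 31 = 3.1 kWh
Cost = 7.75 × $0.23 + 3.1 × $0.11 = $1.7825 + $0.341 = $2.12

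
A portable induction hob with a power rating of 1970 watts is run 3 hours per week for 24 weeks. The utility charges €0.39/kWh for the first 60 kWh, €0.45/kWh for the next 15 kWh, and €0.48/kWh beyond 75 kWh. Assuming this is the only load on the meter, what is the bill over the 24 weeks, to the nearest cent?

€62.23

Runtime = 3 h/week × 24 weeks = 72 h
Energy = 1.97 kW × 72 h = 141.84 kWh
Tier 1 (0–60 kWh): 60 × €0.39 = €23.4
Tier 2 (60–75 kWh): 15 × €0.45 = €6.75
Above 75 kWh: 66.84 × €0.48 = €32.0832
Bill = €62.23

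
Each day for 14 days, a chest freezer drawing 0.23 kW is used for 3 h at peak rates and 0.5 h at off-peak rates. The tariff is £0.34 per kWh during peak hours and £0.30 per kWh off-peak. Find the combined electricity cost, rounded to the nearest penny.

£3.77

Peak energy = 0.23 kW × 3 h × 14 = 9.66 kWh
Off-peak energy = 0.23 kW × 0.5 h × 14 = 1.61 kWh
Cost = 9.66 × £0.34 + 1.61 × £0.30 = £3.2844 + £0.483 = £3.77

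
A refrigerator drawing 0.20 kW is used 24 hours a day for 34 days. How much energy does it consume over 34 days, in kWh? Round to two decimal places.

163.20 kWh

Runtime = 24 h × 34 = 816 h
Energy = 0.2 kW × 816 h = 163.2 kWh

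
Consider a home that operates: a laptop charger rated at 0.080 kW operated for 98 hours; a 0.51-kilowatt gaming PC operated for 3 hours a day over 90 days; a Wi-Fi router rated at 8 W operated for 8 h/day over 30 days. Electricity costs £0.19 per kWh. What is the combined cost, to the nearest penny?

£28.02

laptop charger: 0.08 kW × 98 h = 7.84 kWh
gaming PC: Runtime = 3 h/day × 90 days = 270 h
gaming PC: 0.51 kW × 270 h = 137.7 kWh
Wi-Fi router: Runtime = 8 h/day × 30 days = 240 h
Wi-Fi router: 0.008 kW × 240 h = 1.92 kWh
Total energy = 147.46 kWh
Cost = 147.46 × £0.19 = £28.02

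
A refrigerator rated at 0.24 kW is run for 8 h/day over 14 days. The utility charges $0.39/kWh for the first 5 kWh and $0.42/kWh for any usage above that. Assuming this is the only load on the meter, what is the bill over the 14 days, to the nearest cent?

$11.14

Runtime = 8 h/day × 14 days = 112 h
Energy = 0.24 kW × 112 h = 26.88 kWh
Tier 1 (0–5 kWh): 5 × $0.39 = $1.95
Above 5 kWh: 21.88 × $0.42 = $9.1896
Bill = $11.14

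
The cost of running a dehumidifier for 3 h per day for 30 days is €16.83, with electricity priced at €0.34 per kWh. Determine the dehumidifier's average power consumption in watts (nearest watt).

Energy = €16.83 ÷ €0.34/kWh = 49.5 kWh
Runtime = 3 h/day × 30 days = 90 h
Power = 49.5 kWh ÷ 90 h = 0.55 kW = 550 W

550 W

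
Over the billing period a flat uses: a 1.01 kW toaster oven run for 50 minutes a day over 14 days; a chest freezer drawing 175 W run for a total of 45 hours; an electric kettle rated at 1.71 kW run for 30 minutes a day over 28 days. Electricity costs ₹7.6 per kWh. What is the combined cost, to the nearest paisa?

₹331.35

toaster oven: Runtime = 50 min × 14 = 700 min = 11.666666… h
toaster oven: 1.01 kW × 11.666666… h = 11.783333… kWh
chest freezer: 0.175 kW × 45 h = 7.875 kWh
electric kettle: Runtime = 30 min × 28 = 840 min = 14 h
electric kettle: 1.71 kW × 14 h = 23.94 kWh
Total energy = 43.598333… kWh
Cost = 43.598333… × ₹7.6 = ₹331.35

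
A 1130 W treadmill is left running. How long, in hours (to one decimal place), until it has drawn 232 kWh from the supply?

205.3 h

Hours = 232 kWh ÷ 1.13 kW = 205.3 h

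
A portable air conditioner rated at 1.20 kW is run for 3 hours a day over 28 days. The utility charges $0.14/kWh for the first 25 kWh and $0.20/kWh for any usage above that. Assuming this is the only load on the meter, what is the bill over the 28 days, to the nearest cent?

$18.66

Runtime = 3 h/day × 28 days = 84 h
Energy = 1.2 kW × 84 h = 100.8 kWh
Tier 1 (0–25 kWh): 25 × $0.14 = $3.5
Above 25 kWh: 75.8 × $0.20 = $15.16
Bill = $18.66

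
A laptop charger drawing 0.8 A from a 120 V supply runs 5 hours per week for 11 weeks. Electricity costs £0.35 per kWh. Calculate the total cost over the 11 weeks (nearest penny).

£1.85

Power = 0.8 A × 120 V = 96 W = 0.096 kW
Runtime = 5 h/week × 11 weeks = 55 h
Energy = 0.096 kW × 55 h = 5.28 kWh
Cost = 5.28 kWh × £0.35/kWh = £1.85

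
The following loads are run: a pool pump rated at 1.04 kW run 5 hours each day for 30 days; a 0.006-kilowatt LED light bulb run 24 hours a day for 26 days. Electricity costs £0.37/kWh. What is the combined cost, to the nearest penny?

£59.11

pool pump: Runtime = 5 h/day × 30 days = 150 h
pool pump: 1.04 kW × 150 h = 156 kWh
LED light bulb: Runtime = 24 h × 26 = 624 h
LED light bulb: 0.006 kW × 624 h = 3.744 kWh
Total energy = 159.744 kWh
Cost = 159.744 × £0.37 = £59.11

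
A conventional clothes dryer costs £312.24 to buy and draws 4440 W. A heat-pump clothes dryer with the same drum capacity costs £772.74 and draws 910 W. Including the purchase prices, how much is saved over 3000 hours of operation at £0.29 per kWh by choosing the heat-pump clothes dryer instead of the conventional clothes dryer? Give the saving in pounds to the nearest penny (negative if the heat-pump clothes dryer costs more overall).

£2610.60

conventional clothes dryer: £312.24 + (4440/1000) kW × 3000 h × £0.29 = £312.24 + £3862.8 = £4175.04
heat-pump clothes dryer: £772.74 + (910/1000) kW × 3000 h × £0.29 = £772.74 + £791.7 = £1564.44
Saving = £4175.04 − £1564.44 = £2610.6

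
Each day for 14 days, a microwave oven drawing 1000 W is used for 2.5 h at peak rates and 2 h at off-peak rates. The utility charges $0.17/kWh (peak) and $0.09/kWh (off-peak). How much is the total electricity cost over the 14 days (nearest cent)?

$8.47

Peak energy = 1 kW × 2.5 h × 14 = 35 kWh
Off-peak energy = 1 kW × 2 h × 14 = 28 kWh
Cost = 35 × $0.17 + 28 × $0.09 = $5.95 + $2.52 = $8.47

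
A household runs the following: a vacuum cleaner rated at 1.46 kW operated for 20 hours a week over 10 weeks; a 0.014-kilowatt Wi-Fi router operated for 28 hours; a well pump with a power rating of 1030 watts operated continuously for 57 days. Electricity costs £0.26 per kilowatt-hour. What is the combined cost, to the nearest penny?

£442.37

vacuum cleaner: Runtime = 20 h/week × 10 weeks = 200 h
vacuum cleaner: 1.46 kW × 200 h = 292 kWh
Wi-Fi router: 0.014 kW × 28 h = 0.392 kWh
well pump: Runtime = 24 h × 57 = 1368 h
well pump: 1.03 kW × 1368 h = 1409.04 kWh
Total energy = 1701.432 kWh
Cost = 1701.432 × £0.26 = £442.37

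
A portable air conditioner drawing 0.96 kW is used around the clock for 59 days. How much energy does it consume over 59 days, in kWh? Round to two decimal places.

Runtime = 24 h × 59 = 1416 h
Energy = 0.96 kW × 1416 h = 1359.36 kWh

1359.36 kWh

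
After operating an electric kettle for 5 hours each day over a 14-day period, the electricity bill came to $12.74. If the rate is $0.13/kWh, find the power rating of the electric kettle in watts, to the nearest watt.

Energy = $12.74 ÷ $0.13/kWh = 98 kWh
Runtime = 5 h/day × 14 days = 70 h
Power = 98 kWh ÷ 70 h = 1.4 kW = 1400 W

1400 W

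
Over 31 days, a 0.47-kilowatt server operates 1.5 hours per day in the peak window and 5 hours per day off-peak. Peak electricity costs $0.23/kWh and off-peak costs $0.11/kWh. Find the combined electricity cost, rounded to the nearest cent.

$13.04

Peak energy = 0.47 kW × 1.5 h × 31 = 21.855 kWh
Off-peak energy = 0.47 kW × 5 h × 31 = 72.85 kWh
Cost = 21.855 × $0.23 + 72.85 × $0.11 = $5.02665 + $8.0135 = $13.04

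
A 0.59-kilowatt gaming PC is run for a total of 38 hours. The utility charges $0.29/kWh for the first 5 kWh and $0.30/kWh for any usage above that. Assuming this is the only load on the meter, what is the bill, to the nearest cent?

$6.68

Energy = 0.59 kW × 38 h = 22.42 kWh
Tier 1 (0–5 kWh): 5 × $0.29 = $1.45
Above 5 kWh: 17.42 × $0.30 = $5.226
Bill = $6.68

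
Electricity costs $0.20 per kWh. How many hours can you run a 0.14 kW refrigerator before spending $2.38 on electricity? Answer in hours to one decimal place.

85.0 h

Energy available = $2.38 ÷ $0.20/kWh = 11.9 kWh
Hours = 11.9 kWh ÷ 0.14 kW = 85.0 h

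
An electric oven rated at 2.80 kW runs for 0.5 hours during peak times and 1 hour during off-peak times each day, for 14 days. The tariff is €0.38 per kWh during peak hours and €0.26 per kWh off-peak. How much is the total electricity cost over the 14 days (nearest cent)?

Peak energy = 2.8 kW × 0.5 h × 14 = 19.6 kWh
Off-peak energy = 2.8 kW × 1 h × 14 = 39.2 kWh
Cost = 19.6 × €0.38 + 39.2 × €0.26 = €7.448 + €10.192 = €17.64

€17.64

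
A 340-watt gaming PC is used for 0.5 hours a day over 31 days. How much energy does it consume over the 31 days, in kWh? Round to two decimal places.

Runtime = 0.5 h/day × 31 days = 15.5 h
Energy = 0.34 kW × 15.5 h = 5.27 kWh

5.27 kWh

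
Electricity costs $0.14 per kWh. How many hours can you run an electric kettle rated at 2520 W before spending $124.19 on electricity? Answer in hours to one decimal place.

Energy available = $124.19 ÷ $0.14/kWh = 887.0714 kWh
Hours = 887.0714 kWh ÷ 2.52 kW = 352.0 h

352.0 h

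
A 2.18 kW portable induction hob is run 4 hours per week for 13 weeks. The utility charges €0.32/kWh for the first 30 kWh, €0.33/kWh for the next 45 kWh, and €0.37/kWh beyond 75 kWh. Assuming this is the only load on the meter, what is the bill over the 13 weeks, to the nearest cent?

Runtime = 4 h/week × 13 weeks = 52 h
Energy = 2.18 kW × 52 h = 113.36 kWh
Tier 1 (0–30 kWh): 30 × €0.32 = €9.6
Tier 2 (30–75 kWh): 45 × €0.33 = €14.85
Above 75 kWh: 38.36 × €0.37 = €14.1932
Bill = €38.64

€38.64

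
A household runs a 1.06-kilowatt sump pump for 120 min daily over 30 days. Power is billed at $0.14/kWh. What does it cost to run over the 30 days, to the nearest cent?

Runtime = 120 min × 30 = 3600 min = 60 h
Energy = 1.06 kW × 60 h = 63.6 kWh
Cost = 63.6 kWh × $0.14/kWh = $8.90

$8.90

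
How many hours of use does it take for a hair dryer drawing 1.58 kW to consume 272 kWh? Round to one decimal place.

Hours = 272 kWh ÷ 1.58 kW = 172.2 h

172.2 h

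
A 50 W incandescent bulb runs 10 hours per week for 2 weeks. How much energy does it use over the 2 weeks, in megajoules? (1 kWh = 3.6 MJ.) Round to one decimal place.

Runtime = 10 h/week × 2 weeks = 20 h
Energy = 0.05 kW × 20 h = 1 kWh
= 1 × 3.6 MJ = 3.6 MJ

3.6 MJ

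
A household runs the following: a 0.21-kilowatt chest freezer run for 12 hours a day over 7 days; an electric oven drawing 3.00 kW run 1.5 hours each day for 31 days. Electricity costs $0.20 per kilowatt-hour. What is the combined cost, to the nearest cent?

chest freezer: Runtime = 12 h/day × 7 days = 84 h
chest freezer: 0.21 kW × 84 h = 17.64 kWh
electric oven: Runtime = 1.5 h/day × 31 days = 46.5 h
electric oven: 3 kW × 46.5 h = 139.5 kWh
Total energy = 157.14 kWh
Cost = 157.14 × $0.20 = $31.43

$31.43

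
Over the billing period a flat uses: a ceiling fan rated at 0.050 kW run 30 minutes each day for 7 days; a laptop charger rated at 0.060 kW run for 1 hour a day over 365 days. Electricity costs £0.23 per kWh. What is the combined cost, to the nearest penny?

£5.08

ceiling fan: Runtime = 30 min × 7 = 210 min = 3.5 h
ceiling fan: 0.05 kW × 3.5 h = 0.175 kWh
laptop charger: Runtime = 1 h/day × 365 days = 365 h
laptop charger: 0.06 kW × 365 h = 21.9 kWh
Total energy = 22.075 kWh
Cost = 22.075 × £0.23 = £5.08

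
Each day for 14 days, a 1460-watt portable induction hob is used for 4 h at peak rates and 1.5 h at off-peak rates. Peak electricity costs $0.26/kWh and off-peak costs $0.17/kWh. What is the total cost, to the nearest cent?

$26.47

Peak energy = 1.46 kW × 4 h × 14 = 81.76 kWh
Off-peak energy = 1.46 kW × 1.5 h × 14 = 30.66 kWh
Cost = 81.76 × $0.26 + 30.66 × $0.17 = $21.2576 + $5.2122 = $26.47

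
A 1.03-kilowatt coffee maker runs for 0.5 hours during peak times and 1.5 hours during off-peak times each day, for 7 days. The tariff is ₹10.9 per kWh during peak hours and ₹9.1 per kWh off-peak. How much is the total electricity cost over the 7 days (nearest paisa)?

₹137.71

Peak energy = 1.03 kW × 0.5 h × 7 = 3.605 kWh
Off-peak energy = 1.03 kW × 1.5 h × 7 = 10.815 kWh
Cost = 3.605 × ₹10.9 + 10.815 × ₹9.1 = ₹39.2945 + ₹98.4165 = ₹137.71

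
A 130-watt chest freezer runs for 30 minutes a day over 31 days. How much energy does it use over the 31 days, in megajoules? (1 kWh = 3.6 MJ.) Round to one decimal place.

Runtime = 30 min × 31 = 930 min = 15.5 h
Energy = 0.13 kW × 15.5 h = 2.015 kWh
= 2.015 × 3.6 MJ = 7.3 MJ

7.3 MJ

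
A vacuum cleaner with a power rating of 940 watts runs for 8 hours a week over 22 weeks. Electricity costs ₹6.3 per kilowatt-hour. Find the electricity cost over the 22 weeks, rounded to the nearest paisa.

₹1042.27

Runtime = 8 h/week × 22 weeks = 176 h
Energy = 0.94 kW × 176 h = 165.44 kWh
Cost = 165.44 kWh × ₹6.3/kWh = ₹1042.27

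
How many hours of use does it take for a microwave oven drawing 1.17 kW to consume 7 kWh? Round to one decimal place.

Hours = 7 kWh ÷ 1.17 kW = 6.0 h

6.0 h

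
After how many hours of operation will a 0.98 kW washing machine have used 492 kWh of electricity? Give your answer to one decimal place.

502.0 h

Hours = 492 kWh ÷ 0.98 kW = 502.0 h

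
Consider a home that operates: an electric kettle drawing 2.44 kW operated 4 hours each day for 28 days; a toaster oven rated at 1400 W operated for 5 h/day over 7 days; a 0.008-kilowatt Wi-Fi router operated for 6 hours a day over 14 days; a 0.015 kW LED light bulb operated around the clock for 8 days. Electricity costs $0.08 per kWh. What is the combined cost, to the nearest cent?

$26.07

electric kettle: Runtime = 4 h/day × 28 days = 112 h
electric kettle: 2.44 kW × 112 h = 273.28 kWh
toaster oven: Runtime = 5 h/day × 7 days = 35 h
toaster oven: 1.4 kW × 35 h = 49 kWh
Wi-Fi router: Runtime = 6 h/day × 14 days = 84 h
Wi-Fi router: 0.008 kW × 84 h = 0.672 kWh
LED light bulb: Runtime = 24 h × 8 = 192 h
LED light bulb: 0.015 kW × 192 h = 2.88 kWh
Total energy = 325.832 kWh
Cost = 325.832 × $0.08 = $26.07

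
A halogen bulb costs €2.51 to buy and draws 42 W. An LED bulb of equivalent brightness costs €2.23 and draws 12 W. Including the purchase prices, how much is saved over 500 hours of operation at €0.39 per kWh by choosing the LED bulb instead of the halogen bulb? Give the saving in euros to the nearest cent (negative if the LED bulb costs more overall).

€6.13

halogen bulb: €2.51 + (42/1000) kW × 500 h × €0.39 = €2.51 + €8.19 = €10.7
LED bulb: €2.23 + (12/1000) kW × 500 h × €0.39 = €2.23 + €2.34 = €4.57
Saving = €10.7 − €4.57 = €6.13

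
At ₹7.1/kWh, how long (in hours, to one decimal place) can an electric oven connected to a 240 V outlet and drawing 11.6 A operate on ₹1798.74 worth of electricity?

91.0 h

Power = 11.6 A × 240 V = 2784 W = 2.784 kW
Energy available = ₹1798.74 ÷ ₹7.1/kWh = 253.3437 kWh
Hours = 253.3437 kWh ÷ 2.784 kW = 91.0 h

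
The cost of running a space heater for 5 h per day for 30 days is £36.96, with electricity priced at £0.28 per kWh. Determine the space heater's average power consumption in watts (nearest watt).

880 W

Energy = £36.96 ÷ £0.28/kWh = 132 kWh
Runtime = 5 h/day × 30 days = 150 h
Power = 132 kWh ÷ 150 h = 0.88 kW = 880 W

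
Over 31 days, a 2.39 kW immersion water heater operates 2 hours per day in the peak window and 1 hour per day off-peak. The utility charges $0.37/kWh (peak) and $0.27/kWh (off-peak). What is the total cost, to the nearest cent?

Peak energy = 2.39 kW × 2 h × 31 = 148.18 kWh
Off-peak energy = 2.39 kW × 1 h × 31 = 74.09 kWh
Cost = 148.18 × $0.37 + 74.09 × $0.27 = $54.8266 + $20.0043 = $74.83

$74.83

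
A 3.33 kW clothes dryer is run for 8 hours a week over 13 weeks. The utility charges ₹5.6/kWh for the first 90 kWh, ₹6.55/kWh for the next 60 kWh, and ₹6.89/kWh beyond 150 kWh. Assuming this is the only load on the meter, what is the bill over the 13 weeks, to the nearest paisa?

Runtime = 8 h/week × 13 weeks = 104 h
Energy = 3.33 kW × 104 h = 346.32 kWh
Tier 1 (0–90 kWh): 90 × ₹5.6 = ₹504
Tier 2 (90–150 kWh): 60 × ₹6.55 = ₹393
Above 150 kWh: 196.32 × ₹6.89 = ₹1352.6448
Bill = ₹2249.64

₹2249.64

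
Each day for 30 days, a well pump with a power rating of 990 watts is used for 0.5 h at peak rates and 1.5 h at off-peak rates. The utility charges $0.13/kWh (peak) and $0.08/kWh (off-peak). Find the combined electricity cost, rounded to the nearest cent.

$5.49

Peak energy = 0.99 kW × 0.5 h × 30 = 14.85 kWh
Off-peak energy = 0.99 kW × 1.5 h × 30 = 44.55 kWh
Cost = 14.85 × $0.13 + 44.55 × $0.08 = $1.9305 + $3.564 = $5.49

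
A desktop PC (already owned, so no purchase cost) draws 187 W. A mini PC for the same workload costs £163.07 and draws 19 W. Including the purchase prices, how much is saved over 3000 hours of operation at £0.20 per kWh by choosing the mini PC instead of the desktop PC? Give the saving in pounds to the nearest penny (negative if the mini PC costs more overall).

-£62.27

desktop PC: £0.00 + (187/1000) kW × 3000 h × £0.20 = £0.00 + £112.2 = £112.2
mini PC: £163.07 + (19/1000) kW × 3000 h × £0.20 = £163.07 + £11.4 = £174.47
Saving = £112.2 − £174.47 = −£62.27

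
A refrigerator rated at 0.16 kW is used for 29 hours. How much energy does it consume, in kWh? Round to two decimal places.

4.64 kWh

Energy = 0.16 kW × 29 h = 4.64 kWh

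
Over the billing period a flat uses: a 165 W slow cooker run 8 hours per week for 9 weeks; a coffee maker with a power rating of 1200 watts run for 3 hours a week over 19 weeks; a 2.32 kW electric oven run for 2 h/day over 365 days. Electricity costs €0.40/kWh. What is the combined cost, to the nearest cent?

€709.55

slow cooker: Runtime = 8 h/week × 9 weeks = 72 h
slow cooker: 0.165 kW × 72 h = 11.88 kWh
coffee maker: Runtime = 3 h/week × 19 weeks = 57 h
coffee maker: 1.2 kW × 57 h = 68.4 kWh
electric oven: Runtime = 2 h/day × 365 days = 730 h
electric oven: 2.32 kW × 730 h = 1693.6 kWh
Total energy = 1773.88 kWh
Cost = 1773.88 × €0.40 = €709.55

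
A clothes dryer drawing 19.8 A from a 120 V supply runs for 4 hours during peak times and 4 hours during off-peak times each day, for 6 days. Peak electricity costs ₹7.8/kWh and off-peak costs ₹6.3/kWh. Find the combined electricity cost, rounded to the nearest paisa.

Power = 19.8 A × 120 V = 2376 W = 2.376 kW
Peak energy = 2.376 kW × 4 h × 6 = 57.024 kWh
Off-peak energy = 2.376 kW × 4 h × 6 = 57.024 kWh
Cost = 57.024 × ₹7.8 + 57.024 × ₹6.3 = ₹444.7872 + ₹359.2512 = ₹804.04

₹804.04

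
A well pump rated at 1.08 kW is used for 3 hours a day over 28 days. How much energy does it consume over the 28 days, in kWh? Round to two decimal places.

90.72 kWh

Runtime = 3 h/day × 28 days = 84 h
Energy = 1.08 kW × 84 h = 90.72 kWh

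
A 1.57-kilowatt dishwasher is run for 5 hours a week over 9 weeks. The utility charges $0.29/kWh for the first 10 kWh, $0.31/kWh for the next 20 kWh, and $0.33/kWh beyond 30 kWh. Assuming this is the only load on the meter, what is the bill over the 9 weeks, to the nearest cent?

Runtime = 5 h/week × 9 weeks = 45 h
Energy = 1.57 kW × 45 h = 70.65 kWh
Tier 1 (0–10 kWh): 10 × $0.29 = $2.9
Tier 2 (10–30 kWh): 20 × $0.31 = $6.2
Above 30 kWh: 40.65 × $0.33 = $13.4145
Bill = $22.51

$22.51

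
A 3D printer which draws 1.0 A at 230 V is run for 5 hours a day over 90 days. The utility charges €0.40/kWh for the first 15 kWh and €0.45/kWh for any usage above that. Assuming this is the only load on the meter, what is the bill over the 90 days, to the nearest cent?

Power = 1.0 A × 230 V = 230 W = 0.23 kW
Runtime = 5 h/day × 90 days = 450 h
Energy = 0.23 kW × 450 h = 103.5 kWh
Tier 1 (0–15 kWh): 15 × €0.40 = €6
Above 15 kWh: 88.5 × €0.45 = €39.825
Bill = €45.83

€45.83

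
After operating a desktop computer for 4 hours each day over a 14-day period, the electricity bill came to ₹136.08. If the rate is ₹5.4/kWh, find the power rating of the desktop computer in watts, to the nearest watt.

Energy = ₹136.08 ÷ ₹5.4/kWh = 25.2 kWh
Runtime = 4 h/day × 14 days = 56 h
Power = 25.2 kWh ÷ 56 h = 0.45 kW = 450 W

450 W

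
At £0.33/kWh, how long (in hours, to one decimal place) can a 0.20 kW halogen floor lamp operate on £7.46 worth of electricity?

Energy available = £7.46 ÷ £0.33/kWh = 22.6061 kWh
Hours = 22.6061 kWh ÷ 0.2 kW = 113.0 h

113.0 h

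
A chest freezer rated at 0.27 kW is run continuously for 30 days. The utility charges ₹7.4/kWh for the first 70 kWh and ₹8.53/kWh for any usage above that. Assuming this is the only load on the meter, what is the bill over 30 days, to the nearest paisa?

Runtime = 24 h × 30 = 720 h
Energy = 0.27 kW × 720 h = 194.4 kWh
Tier 1 (0–70 kWh): 70 × ₹7.4 = ₹518
Above 70 kWh: 124.4 × ₹8.53 = ₹1061.132
Bill = ₹1579.13

₹1579.13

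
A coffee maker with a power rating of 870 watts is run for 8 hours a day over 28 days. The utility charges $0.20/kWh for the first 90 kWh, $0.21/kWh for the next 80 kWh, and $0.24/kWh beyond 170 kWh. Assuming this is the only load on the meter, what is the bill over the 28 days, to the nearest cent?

$40.77

Runtime = 8 h/day × 28 days = 224 h
Energy = 0.87 kW × 224 h = 194.88 kWh
Tier 1 (0–90 kWh): 90 × $0.20 = $18
Tier 2 (90–170 kWh): 80 × $0.21 = $16.8
Above 170 kWh: 24.88 × $0.24 = $5.9712
Bill = $40.77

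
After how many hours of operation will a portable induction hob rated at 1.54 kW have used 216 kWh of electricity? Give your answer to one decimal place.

140.3 h

Hours = 216 kWh ÷ 1.54 kW = 140.3 h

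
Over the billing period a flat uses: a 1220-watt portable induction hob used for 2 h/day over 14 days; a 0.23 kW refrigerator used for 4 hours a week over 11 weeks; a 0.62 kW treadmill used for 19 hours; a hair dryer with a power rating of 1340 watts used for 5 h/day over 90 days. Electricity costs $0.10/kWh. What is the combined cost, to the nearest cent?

portable induction hob: Runtime = 2 h/day × 14 days = 28 h
portable induction hob: 1.22 kW × 28 h = 34.16 kWh
refrigerator: Runtime = 4 h/week × 11 weeks = 44 h
refrigerator: 0.23 kW × 44 h = 10.12 kWh
treadmill: 0.62 kW × 19 h = 11.78 kWh
hair dryer: Runtime = 5 h/day × 90 days = 450 h
hair dryer: 1.34 kW × 450 h = 603 kWh
Total energy = 659.06 kWh
Cost = 659.06 × $0.10 = $65.91

$65.91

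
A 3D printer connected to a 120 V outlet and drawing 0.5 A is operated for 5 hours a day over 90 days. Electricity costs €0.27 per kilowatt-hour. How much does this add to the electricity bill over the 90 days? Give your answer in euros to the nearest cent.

€7.29

Power = 0.5 A × 120 V = 60 W = 0.06 kW
Runtime = 5 h/day × 90 days = 450 h
Energy = 0.06 kW × 450 h = 27 kWh
Cost = 27 kWh × €0.27/kWh = €7.29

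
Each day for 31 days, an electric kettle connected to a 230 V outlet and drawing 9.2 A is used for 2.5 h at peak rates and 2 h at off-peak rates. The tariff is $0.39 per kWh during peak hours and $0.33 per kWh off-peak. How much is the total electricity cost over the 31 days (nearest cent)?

Power = 9.2 A × 230 V = 2116 W = 2.116 kW
Peak energy = 2.116 kW × 2.5 h × 31 = 163.99 kWh
Off-peak energy = 2.116 kW × 2 h × 31 = 131.192 kWh
Cost = 163.99 × $0.39 + 131.192 × $0.33 = $63.9561 + $43.29336 = $107.25

$107.25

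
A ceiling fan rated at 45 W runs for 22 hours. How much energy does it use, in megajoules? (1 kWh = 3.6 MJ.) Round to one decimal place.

Energy = 0.045 kW × 22 h = 0.99 kWh
= 0.99 × 3.6 MJ = 3.6 MJ

3.6 MJ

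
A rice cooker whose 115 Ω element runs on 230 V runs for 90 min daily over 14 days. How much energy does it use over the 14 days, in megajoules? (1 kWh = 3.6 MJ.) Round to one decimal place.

34.8 MJ

Power = V²/R = 230²/115 = 460 W = 0.46 kW
Runtime = 90 min × 14 = 1260 min = 21 h
Energy = 0.46 kW × 21 h = 9.66 kWh
= 9.66 × 3.6 MJ = 34.8 MJ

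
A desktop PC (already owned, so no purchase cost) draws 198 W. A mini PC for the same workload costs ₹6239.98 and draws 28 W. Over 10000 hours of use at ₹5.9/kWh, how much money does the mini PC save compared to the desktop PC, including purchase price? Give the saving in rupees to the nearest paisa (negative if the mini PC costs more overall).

₹3790.02

desktop PC: ₹0.00 + (198/1000) kW × 10000 h × ₹5.9 = ₹0.00 + ₹11682 = ₹11682
mini PC: ₹6239.98 + (28/1000) kW × 10000 h × ₹5.9 = ₹6239.98 + ₹1652 = ₹7891.98
Saving = ₹11682 − ₹7891.98 = ₹3790.02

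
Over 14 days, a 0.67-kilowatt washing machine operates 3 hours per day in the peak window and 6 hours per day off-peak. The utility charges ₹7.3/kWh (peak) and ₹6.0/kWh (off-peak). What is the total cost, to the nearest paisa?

₹543.10

Peak energy = 0.67 kW × 3 h × 14 = 28.14 kWh
Off-peak energy = 0.67 kW × 6 h × 14 = 56.28 kWh
Cost = 28.14 × ₹7.3 + 56.28 × ₹6.0 = ₹205.422 + ₹337.68 = ₹543.10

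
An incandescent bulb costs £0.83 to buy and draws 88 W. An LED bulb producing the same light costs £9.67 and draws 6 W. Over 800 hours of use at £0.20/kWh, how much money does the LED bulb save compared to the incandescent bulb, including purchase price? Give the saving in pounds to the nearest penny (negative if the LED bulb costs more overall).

£4.28

incandescent bulb: £0.83 + (88/1000) kW × 800 h × £0.20 = £0.83 + £14.08 = £14.91
LED bulb: £9.67 + (6/1000) kW × 800 h × £0.20 = £9.67 + £0.96 = £10.63
Saving = £14.91 − £10.63 = £4.28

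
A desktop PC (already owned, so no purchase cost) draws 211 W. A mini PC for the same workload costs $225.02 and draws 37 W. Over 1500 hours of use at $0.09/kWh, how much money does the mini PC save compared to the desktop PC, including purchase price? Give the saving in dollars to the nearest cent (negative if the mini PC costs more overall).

desktop PC: $0.00 + (211/1000) kW × 1500 h × $0.09 = $0.00 + $28.485 = $28.485
mini PC: $225.02 + (37/1000) kW × 1500 h × $0.09 = $225.02 + $4.995 = $230.015
Saving = $28.485 − $230.015 = −$201.53

-$201.53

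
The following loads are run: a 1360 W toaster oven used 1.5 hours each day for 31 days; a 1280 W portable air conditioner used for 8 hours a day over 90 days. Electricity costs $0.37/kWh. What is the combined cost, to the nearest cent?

toaster oven: Runtime = 1.5 h/day × 31 days = 46.5 h
toaster oven: 1.36 kW × 46.5 h = 63.24 kWh
portable air conditioner: Runtime = 8 h/day × 90 days = 720 h
portable air conditioner: 1.28 kW × 720 h = 921.6 kWh
Total energy = 984.84 kWh
Cost = 984.84 × $0.37 = $364.39

$364.39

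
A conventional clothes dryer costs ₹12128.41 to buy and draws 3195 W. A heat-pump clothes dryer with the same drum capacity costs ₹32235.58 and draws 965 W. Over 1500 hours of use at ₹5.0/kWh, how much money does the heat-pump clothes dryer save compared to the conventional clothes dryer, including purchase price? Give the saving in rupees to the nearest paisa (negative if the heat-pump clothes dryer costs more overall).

conventional clothes dryer: ₹12128.41 + (3195/1000) kW × 1500 h × ₹5.0 = ₹12128.41 + ₹23962.5 = ₹36090.91
heat-pump clothes dryer: ₹32235.58 + (965/1000) kW × 1500 h × ₹5.0 = ₹32235.58 + ₹7237.5 = ₹39473.08
Saving = ₹36090.91 − ₹39473.08 = −₹3382.17

-₹3382.17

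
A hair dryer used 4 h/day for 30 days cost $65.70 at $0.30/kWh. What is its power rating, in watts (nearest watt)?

Energy = $65.70 ÷ $0.30/kWh = 219 kWh
Runtime = 4 h/day × 30 days = 120 h
Power = 219 kWh ÷ 120 h = 1.825 kW = 1825 W

1825 W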